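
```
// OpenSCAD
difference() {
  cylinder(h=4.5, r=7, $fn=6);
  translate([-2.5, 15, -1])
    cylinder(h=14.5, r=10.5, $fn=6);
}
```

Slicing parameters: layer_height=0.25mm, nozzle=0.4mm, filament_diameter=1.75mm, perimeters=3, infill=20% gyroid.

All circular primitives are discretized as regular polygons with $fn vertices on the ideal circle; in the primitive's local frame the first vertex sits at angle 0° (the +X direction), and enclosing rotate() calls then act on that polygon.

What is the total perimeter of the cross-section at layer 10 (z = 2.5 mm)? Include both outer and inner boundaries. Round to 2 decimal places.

At z = 2.5 mm: the r=7 cylinder gives a regular 6-gon of circumradius 7 (constant along its height) (perimeter = 2·6·7.000·sin(180°/6) = 42.00 mm); the r=10.5 cylinder at (-2.5, 15) gives a regular 6-gon of circumradius 10.5 (constant along its height) (perimeter = 2·6·10.500·sin(180°/6) = 63.00 mm); Taking the first minus the rest: starting from the r=7 cylinder, the r=10.5 cylinder at (-2.5, 15) partially overlaps it — only the 0.99 mm² overlap (of its 286.44 mm²) is removed, clipping the outline — boundary = 42.00 mm. Overall, the cross-section is a single solid region. Total boundary length (outer) = 42.00 mm.

42.00 mm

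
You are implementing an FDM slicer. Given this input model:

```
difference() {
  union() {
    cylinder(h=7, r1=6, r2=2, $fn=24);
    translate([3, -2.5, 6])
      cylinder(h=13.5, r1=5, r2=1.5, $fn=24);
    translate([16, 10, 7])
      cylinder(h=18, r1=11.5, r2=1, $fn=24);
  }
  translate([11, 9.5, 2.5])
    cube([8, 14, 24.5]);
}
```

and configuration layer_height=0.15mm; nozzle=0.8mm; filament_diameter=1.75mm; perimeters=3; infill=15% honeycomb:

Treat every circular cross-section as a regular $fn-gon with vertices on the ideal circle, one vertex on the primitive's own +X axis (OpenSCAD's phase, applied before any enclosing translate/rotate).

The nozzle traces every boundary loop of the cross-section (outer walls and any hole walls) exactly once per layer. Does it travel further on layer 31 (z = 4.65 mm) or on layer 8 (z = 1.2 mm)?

layer 8 (z = 1.2 mm)

Layer 31 (z = 4.65): the cone (r1=6→r2=2) has section circumradius 3.343 here — a regular 24-gon (perimeter = 2·24·3.343·sin(180°/24) = 20.94 mm); the cone at (3, -2.5) is not intersected at this z (z outside [6, 19.5]); the cone at (16, 10) does not reach this height (z outside [7, 25]); Taking the union: only the cone is present, so the union is just that shape — boundary = 20.94 mm; the 8×14 cube at (11, 9.5) contributes its full rectangle (perimeter 44.00 mm); Subtracting the remaining from the first: starting from that combined region, the 8×14 cube at (11, 9.5) misses the remaining region (no effect) — boundary = 20.94 mm. So its perimeter = 20.94 mm. Layer 8 (z = 1.2): the cone contributes a regular 24-gon of circumradius 5.314 (interpolated between r1=6 and r2=2 at t=0.171) (perimeter = 2·24·5.314·sin(180°/24) = 33.30 mm); the cone at (3, -2.5) is not intersected at this z (z outside [6, 19.5]); the cone at (16, 10) does not reach this height (z outside [7, 25]); Combining (union): only the cone is present, so the union is just that shape — boundary = 33.30 mm; the cube at (11, 9.5) does not reach this height (z outside [2.5, 27]); After the difference (first − rest): none of the subtracted shapes is present at this height, so the result so far is unchanged — boundary = 33.30 mm. So its perimeter = 33.30 mm. Layer 8 is larger (33.30 vs 20.94 mm).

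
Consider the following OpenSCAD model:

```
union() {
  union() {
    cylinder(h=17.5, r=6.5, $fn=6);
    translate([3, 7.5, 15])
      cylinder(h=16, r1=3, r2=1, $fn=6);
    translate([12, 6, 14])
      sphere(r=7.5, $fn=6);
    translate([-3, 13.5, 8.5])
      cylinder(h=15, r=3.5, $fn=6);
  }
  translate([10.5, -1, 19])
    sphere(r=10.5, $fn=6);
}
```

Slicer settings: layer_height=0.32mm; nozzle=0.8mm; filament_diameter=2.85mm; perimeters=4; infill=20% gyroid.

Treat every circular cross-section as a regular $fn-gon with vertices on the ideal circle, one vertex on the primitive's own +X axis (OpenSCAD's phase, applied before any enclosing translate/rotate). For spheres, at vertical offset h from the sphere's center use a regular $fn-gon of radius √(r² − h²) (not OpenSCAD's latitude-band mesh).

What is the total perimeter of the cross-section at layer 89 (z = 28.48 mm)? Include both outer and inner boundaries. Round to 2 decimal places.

34.98 mm

At z = 28.48 mm: the cylinder does not reach this height (z outside [0, 17.5]); the cone at (3, 7.5) contributes a regular 6-gon of circumradius 1.315 (interpolated between r1=3 and r2=1 at t=0.843) (perimeter = 2·6·1.315·sin(180°/6) = 7.89 mm); the sphere at (12, 6) does not reach this height (|z−center|=14.480 > r=7.5); the cylinder at (-3, 13.5) does not reach this height (z outside [8.5, 23.5]); Combining (union): only the cone at (3, 7.5) is present, so the union is just that shape — boundary = 7.89 mm; the r=10.5 sphere at (10.5, -1) contributes a regular 6-gon of circumradius √(10.5²−9.48²) = 4.514 (perimeter = 2·6·4.514·sin(180°/6) = 27.09 mm); Merging all regions: the 2 present regions are separate (no shared area or edge), so areas and boundary lengths simply add and each stays a separate island — boundary = 34.98 mm. Overall, the cross-section has 2 separate islands. Total boundary length (outer) = 34.98 mm.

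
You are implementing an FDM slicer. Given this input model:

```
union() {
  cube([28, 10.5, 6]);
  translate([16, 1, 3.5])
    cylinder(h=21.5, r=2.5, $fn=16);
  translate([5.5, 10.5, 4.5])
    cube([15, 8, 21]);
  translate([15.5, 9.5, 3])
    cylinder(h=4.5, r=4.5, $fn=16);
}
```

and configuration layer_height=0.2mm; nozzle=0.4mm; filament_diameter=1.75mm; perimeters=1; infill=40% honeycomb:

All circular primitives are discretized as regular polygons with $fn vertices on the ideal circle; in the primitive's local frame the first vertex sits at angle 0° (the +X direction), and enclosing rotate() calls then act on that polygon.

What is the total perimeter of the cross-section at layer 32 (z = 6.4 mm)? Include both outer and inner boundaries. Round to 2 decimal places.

69.09 mm

At z = 6.4 mm: the cube is not intersected at this z (z outside [0, 6]); the r=2.5 cylinder at (16, 1) gives a regular 16-gon of circumradius 2.5 (constant along its height) (perimeter = 2·16·2.500·sin(180°/16) = 15.61 mm); the cube at (5.5, 10.5) is present — its section is the full 15×8 rectangle (perimeter 46.00 mm); the r=4.5 cylinder at (15.5, 9.5) contributes a regular 16-gon of circumradius 4.5 (perimeter = 2·16·4.500·sin(180°/16) = 28.09 mm); Combining (union): the regions partially overlap (shared area 22.20 mm²), so the edge portions inside another operand are dropped and the merged outline is re-measured after clipping — boundary = 69.09 mm. Overall, the cross-section has 2 separate islands. Total boundary length (outer) = 69.09 mm.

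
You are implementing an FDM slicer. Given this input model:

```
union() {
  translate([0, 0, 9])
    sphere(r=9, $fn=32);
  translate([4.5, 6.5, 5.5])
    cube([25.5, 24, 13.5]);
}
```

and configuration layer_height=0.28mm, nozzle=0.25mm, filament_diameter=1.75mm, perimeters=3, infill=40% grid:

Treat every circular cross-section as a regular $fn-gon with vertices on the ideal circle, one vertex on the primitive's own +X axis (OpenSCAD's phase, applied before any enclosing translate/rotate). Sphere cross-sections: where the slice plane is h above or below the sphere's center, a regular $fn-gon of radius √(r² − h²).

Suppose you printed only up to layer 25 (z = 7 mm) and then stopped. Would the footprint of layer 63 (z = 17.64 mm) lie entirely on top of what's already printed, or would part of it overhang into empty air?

entirely on top

Compare the two slices. At z = 7: the sphere: section is a regular 32-gon, circumradius = √(r²−h²) = √(9²−2²) = 8.775 (area = (32/2)·8.775²·sin(360°/32) = 240.35 mm²); the cube at (4.5, 6.5) (footprint 25.5×24) is included at this height (area 612.00 mm²); Combining (union): the regions partially overlap — summed areas 852.35 mm² minus the doubly-counted overlap 0.72 mm² gives 851.63 mm² — area = 851.63 mm². At z = 17.64: the sphere: section is a regular 32-gon, circumradius = √(r²−h²) = √(9²−8.64²) = 2.520 (area = (32/2)·2.520²·sin(360°/32) = 19.82 mm²); the cube at (4.5, 6.5) (footprint 25.5×24) is included at this height (area 612.00 mm²); Taking the union: the 2 present regions are separate (no shared area or edge), so areas and boundary lengths simply add and each stays a separate island — area = 631.82 mm². Checking containment: the cross-section at z = 17.64 is a subset of the cross-section at z = 7.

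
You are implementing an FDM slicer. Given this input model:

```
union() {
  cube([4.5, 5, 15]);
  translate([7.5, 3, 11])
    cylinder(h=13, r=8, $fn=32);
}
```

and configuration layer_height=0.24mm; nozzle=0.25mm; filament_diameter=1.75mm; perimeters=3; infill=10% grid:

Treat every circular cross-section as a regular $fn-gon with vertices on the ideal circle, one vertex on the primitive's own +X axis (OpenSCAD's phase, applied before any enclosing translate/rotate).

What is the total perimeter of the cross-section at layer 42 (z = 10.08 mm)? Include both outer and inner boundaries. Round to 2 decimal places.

At z = 10.08 mm: the 4.5×5 cube contributes its full rectangle (perimeter 19.00 mm); the cylinder at (7.5, 3) does not reach this height (z outside [11, 24]); Taking the union: only the 4.5×5 cube is present, so the union is just that shape — boundary = 19.00 mm. Overall, the cross-section is a single solid region. Total boundary length (outer) = 19.00 mm.

19.00 mm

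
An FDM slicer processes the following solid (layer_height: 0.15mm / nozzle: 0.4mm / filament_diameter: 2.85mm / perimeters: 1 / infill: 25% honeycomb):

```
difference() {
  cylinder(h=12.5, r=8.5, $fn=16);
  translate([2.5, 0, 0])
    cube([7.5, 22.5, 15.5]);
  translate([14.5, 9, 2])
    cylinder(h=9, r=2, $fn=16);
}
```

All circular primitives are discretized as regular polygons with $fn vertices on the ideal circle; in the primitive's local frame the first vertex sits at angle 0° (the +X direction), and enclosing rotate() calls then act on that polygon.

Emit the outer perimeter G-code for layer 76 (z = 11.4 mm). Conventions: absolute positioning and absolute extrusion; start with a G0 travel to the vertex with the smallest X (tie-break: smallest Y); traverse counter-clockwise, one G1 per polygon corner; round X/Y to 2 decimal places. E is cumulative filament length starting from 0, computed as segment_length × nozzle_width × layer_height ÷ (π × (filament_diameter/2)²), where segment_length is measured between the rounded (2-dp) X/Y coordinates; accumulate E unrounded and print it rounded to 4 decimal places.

At z = 11.4 mm: the r=8.5 cylinder gives a regular 16-gon of circumradius 8.5 (constant along its height); the cube at (2.5, 0) is present — its section is the full 7.5×22.5 rectangle; the cylinder at (14.5, 9) is not intersected at this z (z outside [2, 11]); Subtracting the remaining from the first: starting from the r=8.5 cylinder, the 7.5×22.5 cube at (2.5, 0) partially overlaps it — only the 34.67 mm² overlap (of its 168.75 mm²) is removed, clipping the outline — 1 connected region. The outline is a single polygon with 15 vertices. Extrusion per mm of travel: 0.4 × 0.15 / (π × 1.425²) = 0.009405. Accumulating E over each segment gives final E = 0.5299.

G0 X-8.50 Y0.00 Z11.40
G1 X-7.85 Y-3.25 E0.0312
G1 X-6.01 Y-6.01 E0.0624
G1 X-3.25 Y-7.85 E0.0936
G1 X0.00 Y-8.50 E0.1247
G1 X3.25 Y-7.85 E0.1559
G1 X6.01 Y-6.01 E0.1871
G1 X7.85 Y-3.25 E0.2183
G1 X8.50 Y0.00 E0.2495
G1 X2.50 Y0.00 E0.3059
G1 X2.50 Y8.00 E0.3812
G1 X0.00 Y8.50 E0.4051
G1 X-3.25 Y7.85 E0.4363
G1 X-6.01 Y6.01 E0.4675
G1 X-7.85 Y3.25 E0.4987
G1 X-8.50 Y0.00 E0.5299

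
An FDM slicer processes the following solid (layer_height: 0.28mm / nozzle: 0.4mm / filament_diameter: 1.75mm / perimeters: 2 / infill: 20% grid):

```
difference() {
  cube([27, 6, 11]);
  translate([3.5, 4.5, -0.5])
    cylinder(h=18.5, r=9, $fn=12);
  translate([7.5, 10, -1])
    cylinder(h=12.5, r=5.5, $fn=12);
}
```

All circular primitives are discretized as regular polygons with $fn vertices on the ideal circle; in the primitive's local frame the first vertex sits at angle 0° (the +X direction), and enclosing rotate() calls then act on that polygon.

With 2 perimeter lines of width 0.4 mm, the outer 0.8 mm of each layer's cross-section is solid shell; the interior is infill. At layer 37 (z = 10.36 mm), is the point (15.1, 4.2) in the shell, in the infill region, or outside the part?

infill

At z = 10.36 mm: the cube (footprint 27×6) is included at this height; the r=9 cylinder at (3.5, 4.5) contributes a regular 12-gon of circumradius 9; the r=5.5 cylinder at (7.5, 10) gives a regular 12-gon of circumradius 5.5 (constant along its height); After the difference (first − rest): starting from the 27×6 cube, the r=9 cylinder at (3.5, 4.5) partially overlaps it — only the 71.99 mm² overlap (of its 243.00 mm²) is removed, clipping the outline; the r=5.5 cylinder at (7.5, 10) misses the remaining region (no effect) — 1 connected region. Overall, the cross-section is a single solid region. The nearest boundary edge runs (12.10, 6.00)→(27.00, 6.00); distance from the point to it = 1.80 mm. The point is inside the cross-section and 1.80 mm from the nearest boundary — more than the 0.8 mm shell width (2 × 0.4), so it's in the infill interior.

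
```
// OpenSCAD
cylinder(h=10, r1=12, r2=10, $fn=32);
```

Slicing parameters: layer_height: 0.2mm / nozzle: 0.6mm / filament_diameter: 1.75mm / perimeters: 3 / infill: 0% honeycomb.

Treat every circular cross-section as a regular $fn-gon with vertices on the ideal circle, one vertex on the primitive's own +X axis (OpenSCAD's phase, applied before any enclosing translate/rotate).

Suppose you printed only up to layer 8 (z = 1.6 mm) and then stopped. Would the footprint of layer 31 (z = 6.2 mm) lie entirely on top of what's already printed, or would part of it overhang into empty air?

Compare the two slices. At z = 1.6: the cone (r1=12→r2=10) has section circumradius 11.680 here — a regular 32-gon (area = (32/2)·11.680²·sin(360°/32) = 425.84 mm²). At z = 6.2: the cone (r1=12→r2=10) has section circumradius 10.760 here — a regular 32-gon (area = (32/2)·10.760²·sin(360°/32) = 361.39 mm²). Checking containment: the cross-section at z = 6.2 is a subset of the cross-section at z = 1.6.

entirely on top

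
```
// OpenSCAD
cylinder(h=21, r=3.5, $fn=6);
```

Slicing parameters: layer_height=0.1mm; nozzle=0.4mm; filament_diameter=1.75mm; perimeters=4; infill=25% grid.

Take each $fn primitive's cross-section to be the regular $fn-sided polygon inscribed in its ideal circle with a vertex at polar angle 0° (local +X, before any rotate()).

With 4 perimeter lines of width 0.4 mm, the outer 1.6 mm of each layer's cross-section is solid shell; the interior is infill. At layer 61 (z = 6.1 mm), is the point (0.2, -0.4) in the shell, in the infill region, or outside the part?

infill

At z = 6.1 mm: the cylinder: section is a regular 6-gon, circumradius r=3.5. Overall, the cross-section is a single solid region. The nearest boundary edge runs (-1.75, -3.03)→(1.75, -3.03); distance from the point to it = 2.63 mm. The point is inside the cross-section and 2.63 mm from the nearest boundary — more than the 1.6 mm shell width (4 × 0.4), so it's in the infill interior.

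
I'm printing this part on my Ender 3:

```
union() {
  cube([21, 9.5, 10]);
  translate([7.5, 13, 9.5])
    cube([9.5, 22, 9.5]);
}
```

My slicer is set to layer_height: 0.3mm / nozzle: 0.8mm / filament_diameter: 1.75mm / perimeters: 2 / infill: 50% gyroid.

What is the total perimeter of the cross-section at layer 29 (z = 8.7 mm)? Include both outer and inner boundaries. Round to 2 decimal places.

At z = 8.7 mm: the 21×9.5 cube contributes its full rectangle (perimeter 61.00 mm); the cube at (7.5, 13) is absent (z outside [9.5, 19]); Combining (union): only the 21×9.5 cube is present, so the union is just that shape — boundary = 61.00 mm. Overall, the cross-section is a single solid region. Total boundary length (outer) = 61.00 mm.

61.00 mm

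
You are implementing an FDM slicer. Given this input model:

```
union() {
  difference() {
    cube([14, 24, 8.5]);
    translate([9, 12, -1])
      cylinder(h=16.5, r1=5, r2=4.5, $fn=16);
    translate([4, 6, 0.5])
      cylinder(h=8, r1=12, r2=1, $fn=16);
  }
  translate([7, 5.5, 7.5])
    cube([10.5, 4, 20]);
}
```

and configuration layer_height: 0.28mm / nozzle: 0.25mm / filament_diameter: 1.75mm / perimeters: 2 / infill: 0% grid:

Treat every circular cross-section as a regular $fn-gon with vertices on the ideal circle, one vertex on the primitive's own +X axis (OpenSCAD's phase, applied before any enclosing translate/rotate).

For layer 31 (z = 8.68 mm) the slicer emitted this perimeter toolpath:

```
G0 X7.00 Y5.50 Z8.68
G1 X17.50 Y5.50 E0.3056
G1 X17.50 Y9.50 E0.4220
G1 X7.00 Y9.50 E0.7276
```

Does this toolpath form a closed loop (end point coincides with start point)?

no

Start point (G0): (7.00, 5.50). End point (last G1): the path does not return to the start — open.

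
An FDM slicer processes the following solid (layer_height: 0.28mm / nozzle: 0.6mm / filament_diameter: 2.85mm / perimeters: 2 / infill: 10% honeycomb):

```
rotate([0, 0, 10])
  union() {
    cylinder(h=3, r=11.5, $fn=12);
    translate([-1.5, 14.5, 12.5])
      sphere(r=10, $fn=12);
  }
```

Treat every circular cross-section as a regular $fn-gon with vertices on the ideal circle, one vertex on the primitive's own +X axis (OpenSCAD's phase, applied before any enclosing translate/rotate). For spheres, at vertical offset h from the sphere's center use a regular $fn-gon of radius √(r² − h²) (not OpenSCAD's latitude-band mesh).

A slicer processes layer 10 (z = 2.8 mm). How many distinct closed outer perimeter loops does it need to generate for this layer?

At z = 2.8 mm: the cylinder: section is a regular 12-gon, circumradius r=11.5; the sphere at (-1.5, 14.5): section is a regular 12-gon, circumradius = √(r²−h²) = √(10²−9.7²) = 2.431; Taking the union: the 2 present regions are separate (no shared area or edge), so areas and boundary lengths simply add and each stays a separate island — 2 connected regions; (whole slice rotated 10° about Z — lengths, areas and connectivity unchanged). The result has 2 disconnected regions.

2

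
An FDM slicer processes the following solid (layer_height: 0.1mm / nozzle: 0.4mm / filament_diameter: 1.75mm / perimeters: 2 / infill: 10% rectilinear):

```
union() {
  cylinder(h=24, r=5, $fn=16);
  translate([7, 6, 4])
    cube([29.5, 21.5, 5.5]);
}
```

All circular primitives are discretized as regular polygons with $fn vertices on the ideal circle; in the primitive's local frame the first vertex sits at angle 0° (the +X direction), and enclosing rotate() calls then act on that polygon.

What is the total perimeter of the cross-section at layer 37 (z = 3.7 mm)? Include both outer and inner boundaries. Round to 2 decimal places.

At z = 3.7 mm: the r=5 cylinder gives a regular 16-gon of circumradius 5 (constant along its height) (perimeter = 2·16·5.000·sin(180°/16) = 31.21 mm); the cube at (7, 6) is absent (z outside [4, 9.5]); Taking the union: only the r=5 cylinder is present, so the union is just that shape — boundary = 31.21 mm. Overall, the cross-section is a single solid region. Total boundary length (outer) = 31.21 mm.

31.21 mm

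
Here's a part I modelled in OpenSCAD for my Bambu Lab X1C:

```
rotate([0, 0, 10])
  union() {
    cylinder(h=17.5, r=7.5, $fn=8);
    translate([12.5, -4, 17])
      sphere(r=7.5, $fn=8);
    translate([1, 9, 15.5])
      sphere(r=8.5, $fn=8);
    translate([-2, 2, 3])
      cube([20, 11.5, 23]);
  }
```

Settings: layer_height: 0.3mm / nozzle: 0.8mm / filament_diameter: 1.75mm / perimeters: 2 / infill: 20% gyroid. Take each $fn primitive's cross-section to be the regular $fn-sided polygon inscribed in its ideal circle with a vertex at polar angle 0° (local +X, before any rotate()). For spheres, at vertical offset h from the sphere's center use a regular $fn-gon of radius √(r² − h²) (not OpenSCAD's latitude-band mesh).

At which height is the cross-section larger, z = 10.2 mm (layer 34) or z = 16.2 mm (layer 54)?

Layer 34 (z = 10.2): the cylinder: section is a regular 8-gon, circumradius r=7.5 (area = (8/2)·7.500²·sin(360°/8) = 159.10 mm²); the r=7.5 sphere at (12.5, -4) contributes a regular 8-gon of circumradius √(7.5²−6.8²) = 3.164 (area = (8/2)·3.164²·sin(360°/8) = 28.31 mm²); the sphere at (1, 9): section is a regular 8-gon, circumradius = √(r²−h²) = √(8.5²−5.3²) = 6.645 (area = (8/2)·6.645²·sin(360°/8) = 124.90 mm²); the cube at (-2, 2) is present — its section is the full 20×11.5 rectangle (area 230.00 mm²); Taking the union: the regions partially overlap — summed areas 542.31 mm² minus the doubly-counted overlap 128.80 mm² gives 413.51 mm² — area = 413.51 mm²; (rotated 10° about Z; rotation is an isometry so areas/perimeters/island counts are preserved). So its area = 413.51 mm². Layer 54 (z = 16.2): the r=7.5 cylinder contributes a regular 8-gon of circumradius 7.5 (area = (8/2)·7.500²·sin(360°/8) = 159.10 mm²); the sphere at (12.5, -4): section is a regular 8-gon, circumradius = √(r²−h²) = √(7.5²−0.8²) = 7.457 (area = (8/2)·7.457²·sin(360°/8) = 157.29 mm²); the r=8.5 sphere at (1, 9) slices to a regular 8-gon of circumradius 8.471 (√(r²−h²) with h=0.7 from center) (area = (8/2)·8.471²·sin(360°/8) = 202.97 mm²); the cube at (-2, 2) is present — its section is the full 20×11.5 rectangle (area 230.00 mm²); Combining (union): the regions partially overlap — summed areas 749.36 mm² minus the doubly-counted overlap 178.41 mm² gives 570.95 mm² — area = 570.95 mm²; (rotated 10° about Z; rotation is an isometry so areas/perimeters/island counts are preserved). So its area = 570.95 mm². Layer 54 is larger (570.95 vs 413.51 mm²).

layer 54 (z = 16.2 mm)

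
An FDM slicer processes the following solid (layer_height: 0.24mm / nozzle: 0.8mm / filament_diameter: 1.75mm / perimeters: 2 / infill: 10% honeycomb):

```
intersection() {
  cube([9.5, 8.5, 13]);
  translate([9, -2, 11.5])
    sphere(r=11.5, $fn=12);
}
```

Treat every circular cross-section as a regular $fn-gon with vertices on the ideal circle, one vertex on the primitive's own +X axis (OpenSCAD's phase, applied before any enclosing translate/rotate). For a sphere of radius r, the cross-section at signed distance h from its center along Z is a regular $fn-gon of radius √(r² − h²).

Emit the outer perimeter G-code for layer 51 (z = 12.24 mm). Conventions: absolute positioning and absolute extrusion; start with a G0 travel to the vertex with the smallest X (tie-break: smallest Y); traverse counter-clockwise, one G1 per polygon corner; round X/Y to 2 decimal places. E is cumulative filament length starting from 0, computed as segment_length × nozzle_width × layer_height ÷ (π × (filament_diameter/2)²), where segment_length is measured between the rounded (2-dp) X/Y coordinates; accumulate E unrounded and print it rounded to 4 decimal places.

At z = 12.24 mm: the 9.5×8.5 cube contributes its full rectangle; the r=11.5 sphere at (9, -2) contributes a regular 12-gon of circumradius √(11.5²−0.74²) = 11.476; Taking the intersection: the r=11.5 sphere at (9, -2) partially overlaps the 9.5×8.5 cube; clipping to the common part keeps 73.01 mm² — 1 connected region. The outline is a single polygon with 6 vertices. Extrusion per mm of travel: 0.8 × 0.24 / (π × 0.875²) = 0.079824. Accumulating E over each segment gives final E = 2.6824.

G0 X0.00 Y0.00 Z12.24
G1 X9.50 Y0.00 E0.7583
G1 X9.50 Y8.50 E1.4368
G1 X5.36 Y8.50 E1.7673
G1 X3.26 Y7.94 E1.9408
G1 X0.00 Y4.68 E2.3088
G1 X0.00 Y0.00 E2.6824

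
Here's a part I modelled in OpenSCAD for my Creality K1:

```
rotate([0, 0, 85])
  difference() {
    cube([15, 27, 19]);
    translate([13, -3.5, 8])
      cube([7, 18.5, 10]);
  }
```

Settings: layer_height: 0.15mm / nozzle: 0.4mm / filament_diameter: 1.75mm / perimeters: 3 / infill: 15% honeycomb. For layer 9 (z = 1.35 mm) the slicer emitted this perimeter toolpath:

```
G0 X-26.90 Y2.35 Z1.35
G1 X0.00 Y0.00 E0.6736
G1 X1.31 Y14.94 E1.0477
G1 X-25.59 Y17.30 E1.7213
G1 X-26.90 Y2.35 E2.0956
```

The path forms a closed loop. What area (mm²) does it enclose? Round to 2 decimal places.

405.11 mm²

Apply the shoelace formula to the sequence of (X, Y) vertices; enclosed area = 405.11 mm².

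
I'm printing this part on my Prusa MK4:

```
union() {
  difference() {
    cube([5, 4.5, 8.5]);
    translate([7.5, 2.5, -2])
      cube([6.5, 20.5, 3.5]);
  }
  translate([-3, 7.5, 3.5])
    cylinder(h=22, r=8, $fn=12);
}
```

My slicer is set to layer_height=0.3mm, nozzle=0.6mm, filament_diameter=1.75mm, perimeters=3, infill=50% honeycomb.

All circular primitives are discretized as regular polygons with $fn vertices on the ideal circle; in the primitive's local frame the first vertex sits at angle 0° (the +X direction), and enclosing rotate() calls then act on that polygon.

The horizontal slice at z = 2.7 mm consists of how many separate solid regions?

1

At z = 2.7 mm: the cube (footprint 5×4.5) is included at this height; the cube at (7.5, 2.5) is absent (z outside [-2, 1.5]); Taking the first minus the rest: none of the subtracted shapes is present at this height, so the 5×4.5 cube is unchanged — 1 connected region; the cylinder at (-3, 7.5) does not reach this height (z outside [3.5, 25.5]); Taking the union: only that combined region is present, so the union is just that shape — 1 connected region. The result has 1 disconnected region.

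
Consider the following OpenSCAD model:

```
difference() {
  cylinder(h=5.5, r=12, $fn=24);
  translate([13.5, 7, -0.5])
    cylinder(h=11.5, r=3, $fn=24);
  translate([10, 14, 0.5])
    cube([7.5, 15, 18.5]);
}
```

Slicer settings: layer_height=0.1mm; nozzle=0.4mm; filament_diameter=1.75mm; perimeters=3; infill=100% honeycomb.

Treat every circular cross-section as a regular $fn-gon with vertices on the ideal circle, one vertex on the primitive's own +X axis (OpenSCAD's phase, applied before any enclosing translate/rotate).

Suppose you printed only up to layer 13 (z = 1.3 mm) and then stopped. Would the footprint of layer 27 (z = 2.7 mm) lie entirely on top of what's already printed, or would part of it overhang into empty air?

Compare the two slices. At z = 1.3: the r=12 cylinder gives a regular 24-gon of circumradius 12 (constant along its height) (area = (24/2)·12.000²·sin(360°/24) = 447.24 mm²); the r=3 cylinder at (13.5, 7) contributes a regular 24-gon of circumradius 3 (area = (24/2)·3.000²·sin(360°/24) = 27.95 mm²); the 7.5×15 cube at (10, 14) contributes its full rectangle (area 112.50 mm²); Taking the first minus the rest: starting from the r=12 cylinder (447.24 mm²), the r=3 cylinder at (13.5, 7) misses the remaining region (no effect); the 7.5×15 cube at (10, 14) misses the remaining region (no effect) — area = 447.24 mm². At z = 2.7: the r=12 cylinder contributes a regular 24-gon of circumradius 12 (area = (24/2)·12.000²·sin(360°/24) = 447.24 mm²); the r=3 cylinder at (13.5, 7) contributes a regular 24-gon of circumradius 3 (area = (24/2)·3.000²·sin(360°/24) = 27.95 mm²); the cube at (10, 14) (footprint 7.5×15) is included at this height (area 112.50 mm²); Taking the first minus the rest: starting from the r=12 cylinder (447.24 mm²), the r=3 cylinder at (13.5, 7) misses the remaining region (no effect); the 7.5×15 cube at (10, 14) misses the remaining region (no effect) — area = 447.24 mm². Checking containment: the cross-section at z = 2.7 is a subset of the cross-section at z = 1.3.

entirely on top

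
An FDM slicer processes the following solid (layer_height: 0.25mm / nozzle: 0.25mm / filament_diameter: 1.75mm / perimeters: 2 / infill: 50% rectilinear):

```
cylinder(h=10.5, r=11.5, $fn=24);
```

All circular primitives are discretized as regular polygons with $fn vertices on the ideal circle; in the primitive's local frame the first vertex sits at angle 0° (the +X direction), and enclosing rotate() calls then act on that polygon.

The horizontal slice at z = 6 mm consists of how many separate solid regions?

At z = 6 mm: the r=11.5 cylinder gives a regular 24-gon of circumradius 11.5 (constant along its height). The result has 1 disconnected region.

1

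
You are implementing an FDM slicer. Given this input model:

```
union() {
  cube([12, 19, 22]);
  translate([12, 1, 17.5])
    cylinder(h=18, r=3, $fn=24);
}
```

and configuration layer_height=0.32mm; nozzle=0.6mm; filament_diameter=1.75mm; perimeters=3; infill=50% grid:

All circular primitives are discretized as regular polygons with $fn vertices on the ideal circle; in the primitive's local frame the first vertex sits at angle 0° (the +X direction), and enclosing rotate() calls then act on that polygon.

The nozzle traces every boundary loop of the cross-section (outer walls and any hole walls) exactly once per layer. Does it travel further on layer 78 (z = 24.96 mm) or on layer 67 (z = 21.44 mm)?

Layer 78 (z = 24.96): the cube is absent (z outside [0, 22]); the cylinder at (12, 1): section is a regular 24-gon, circumradius r=3 (perimeter = 2·24·3.000·sin(180°/24) = 18.80 mm); Combining (union): only the r=3 cylinder at (12, 1) is present, so the union is just that shape — boundary = 18.80 mm. So its perimeter = 18.80 mm. Layer 67 (z = 21.44): the cube is present — its section is the full 12×19 rectangle (perimeter 62.00 mm); the r=3 cylinder at (12, 1) contributes a regular 24-gon of circumradius 3 (perimeter = 2·24·3.000·sin(180°/24) = 18.80 mm); Combining (union): the regions partially overlap (shared area 9.92 mm²), so the edge portions inside another operand are dropped and the merged outline is re-measured after clipping — boundary = 68.27 mm. So its perimeter = 68.27 mm. Layer 67 is larger (68.27 vs 18.80 mm).

layer 67 (z = 21.44 mm)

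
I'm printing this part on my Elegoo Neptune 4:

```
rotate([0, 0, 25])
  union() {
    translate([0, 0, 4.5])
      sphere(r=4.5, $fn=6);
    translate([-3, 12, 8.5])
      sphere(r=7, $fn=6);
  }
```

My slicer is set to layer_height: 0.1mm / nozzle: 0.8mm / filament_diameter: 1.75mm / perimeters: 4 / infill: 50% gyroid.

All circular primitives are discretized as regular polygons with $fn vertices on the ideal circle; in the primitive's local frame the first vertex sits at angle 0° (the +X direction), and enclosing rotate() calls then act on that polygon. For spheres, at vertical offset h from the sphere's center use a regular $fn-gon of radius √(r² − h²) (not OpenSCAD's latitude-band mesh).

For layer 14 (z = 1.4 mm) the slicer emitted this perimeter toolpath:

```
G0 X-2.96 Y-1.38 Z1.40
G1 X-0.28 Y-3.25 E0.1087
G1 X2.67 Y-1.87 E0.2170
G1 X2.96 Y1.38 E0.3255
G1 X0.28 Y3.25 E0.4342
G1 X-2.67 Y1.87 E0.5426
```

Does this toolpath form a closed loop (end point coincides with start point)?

Start point (G0): (-2.96, -1.38). End point (last G1): the path does not return to the start — open.

no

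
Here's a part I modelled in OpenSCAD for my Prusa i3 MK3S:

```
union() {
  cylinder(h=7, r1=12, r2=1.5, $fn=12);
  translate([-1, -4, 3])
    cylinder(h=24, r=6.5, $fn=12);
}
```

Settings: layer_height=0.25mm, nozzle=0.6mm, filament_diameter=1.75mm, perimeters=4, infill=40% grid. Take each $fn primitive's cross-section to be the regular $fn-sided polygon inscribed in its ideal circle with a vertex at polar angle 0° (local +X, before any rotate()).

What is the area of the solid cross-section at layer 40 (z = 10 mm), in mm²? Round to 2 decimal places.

126.75 mm²

At z = 10 mm: the cone does not reach this height (z outside [0, 7]); the cylinder at (-1, -4): section is a regular 12-gon, circumradius r=6.5 (area = (12/2)·6.500²·sin(360°/12) = 126.75 mm²); Combining (union): only the r=6.5 cylinder at (-1, -4) is present, so the union is just that shape — area = 126.75 mm². Overall, the cross-section is a single solid region. Net area = 126.75 mm².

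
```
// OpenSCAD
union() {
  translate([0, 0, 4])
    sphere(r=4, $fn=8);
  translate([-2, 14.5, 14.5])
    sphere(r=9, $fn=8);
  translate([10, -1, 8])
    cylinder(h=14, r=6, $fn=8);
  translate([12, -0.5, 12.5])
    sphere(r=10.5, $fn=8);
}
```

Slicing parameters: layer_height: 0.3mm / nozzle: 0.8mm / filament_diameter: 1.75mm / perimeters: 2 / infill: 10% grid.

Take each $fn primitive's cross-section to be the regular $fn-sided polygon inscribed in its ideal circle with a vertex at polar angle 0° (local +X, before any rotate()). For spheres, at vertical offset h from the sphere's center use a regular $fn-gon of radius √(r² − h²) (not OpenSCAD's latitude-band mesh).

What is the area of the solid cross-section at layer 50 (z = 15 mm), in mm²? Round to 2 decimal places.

At z = 15 mm: the sphere is absent (|z−center|=11.000 > r=4); the r=9 sphere at (-2, 14.5) slices to a regular 8-gon of circumradius 8.986 (√(r²−h²) with h=0.5 from center) (area = (8/2)·8.986²·sin(360°/8) = 228.40 mm²); the r=6 cylinder at (10, -1) contributes a regular 8-gon of circumradius 6 (area = (8/2)·6.000²·sin(360°/8) = 101.82 mm²); the r=10.5 sphere at (12, -0.5) slices to a regular 8-gon of circumradius 10.198 (√(r²−h²) with h=2.5 from center) (area = (8/2)·10.198²·sin(360°/8) = 294.16 mm²); Merging all regions: the regions partially overlap — summed areas 624.38 mm² minus the doubly-counted overlap 101.82 mm² gives 522.55 mm² — area = 522.55 mm². Overall, the cross-section has 2 separate islands. Net area = 522.55 mm².

522.55 mm²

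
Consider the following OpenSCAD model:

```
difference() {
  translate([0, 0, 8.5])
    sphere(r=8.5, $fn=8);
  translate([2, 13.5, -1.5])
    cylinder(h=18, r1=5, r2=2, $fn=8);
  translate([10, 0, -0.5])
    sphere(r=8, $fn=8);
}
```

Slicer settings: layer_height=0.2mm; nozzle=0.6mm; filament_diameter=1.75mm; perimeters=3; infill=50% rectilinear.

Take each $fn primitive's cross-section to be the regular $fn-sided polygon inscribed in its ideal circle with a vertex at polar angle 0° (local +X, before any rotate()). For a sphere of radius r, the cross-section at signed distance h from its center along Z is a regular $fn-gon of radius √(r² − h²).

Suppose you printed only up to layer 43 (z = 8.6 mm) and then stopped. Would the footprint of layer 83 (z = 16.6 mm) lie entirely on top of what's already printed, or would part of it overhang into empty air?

Compare the two slices. At z = 8.6: the r=8.5 sphere contributes a regular 8-gon of circumradius √(8.5²−0.1²) = 8.499 (area = (8/2)·8.499²·sin(360°/8) = 204.33 mm²); the cone at (2, 13.5) (r1=5→r2=2) has section circumradius 3.317 here — a regular 8-gon (area = (8/2)·3.317²·sin(360°/8) = 31.11 mm²); the sphere at (10, 0) is absent (|z−center|=9.100 > r=8); Taking the first minus the rest: starting from the r=8.5 sphere (204.33 mm²), the cone at (2, 13.5) misses the remaining region (no effect) — area = 204.33 mm². At z = 16.6: the r=8.5 sphere contributes a regular 8-gon of circumradius √(8.5²−8.1²) = 2.577 (area = (8/2)·2.577²·sin(360°/8) = 18.78 mm²); the cone at (2, 13.5) does not reach this height (z outside [-1.5, 16.5]); the sphere at (10, 0) does not reach this height (|z−center|=17.100 > r=8); Taking the first minus the rest: none of the subtracted shapes is present at this height, so the r=8.5 sphere is unchanged — area = 18.78 mm². Checking containment: the cross-section at z = 16.6 is a subset of the cross-section at z = 8.6.

entirely on top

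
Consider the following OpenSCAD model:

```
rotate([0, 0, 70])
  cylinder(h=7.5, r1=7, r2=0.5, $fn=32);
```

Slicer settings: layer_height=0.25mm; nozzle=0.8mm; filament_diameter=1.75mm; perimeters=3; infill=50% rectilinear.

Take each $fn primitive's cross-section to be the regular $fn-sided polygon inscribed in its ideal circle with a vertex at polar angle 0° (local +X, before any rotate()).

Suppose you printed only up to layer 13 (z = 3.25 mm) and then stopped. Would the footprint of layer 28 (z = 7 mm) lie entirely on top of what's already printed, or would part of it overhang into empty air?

Compare the two slices. At z = 3.25: the cone contributes a regular 32-gon of circumradius 4.183 (interpolated between r1=7 and r2=0.5 at t=0.433) (area = (32/2)·4.183²·sin(360°/32) = 54.63 mm²); (rotated 70° about Z; rotation is an isometry so areas/perimeters/island counts are preserved). At z = 7: the cone contributes a regular 32-gon of circumradius 0.933 (interpolated between r1=7 and r2=0.5 at t=0.933) (area = (32/2)·0.933²·sin(360°/32) = 2.72 mm²); (whole slice rotated 70° about Z — lengths, areas and connectivity unchanged). Checking containment: the cross-section at z = 7 is a subset of the cross-section at z = 3.25.

entirely on top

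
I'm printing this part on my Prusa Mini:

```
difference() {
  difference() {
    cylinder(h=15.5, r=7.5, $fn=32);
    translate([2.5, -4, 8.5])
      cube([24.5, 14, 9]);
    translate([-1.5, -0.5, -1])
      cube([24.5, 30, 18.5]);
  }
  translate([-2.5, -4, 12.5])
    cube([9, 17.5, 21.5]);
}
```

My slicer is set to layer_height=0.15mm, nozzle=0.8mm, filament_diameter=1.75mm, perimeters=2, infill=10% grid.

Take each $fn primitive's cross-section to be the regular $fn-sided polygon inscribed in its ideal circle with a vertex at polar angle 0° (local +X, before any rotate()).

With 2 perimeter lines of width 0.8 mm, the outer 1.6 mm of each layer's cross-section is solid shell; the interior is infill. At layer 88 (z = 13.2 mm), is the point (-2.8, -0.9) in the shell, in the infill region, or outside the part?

shell

At z = 13.2 mm: the r=7.5 cylinder contributes a regular 32-gon of circumradius 7.5; the 24.5×14 cube at (2.5, -4) contributes its full rectangle; the cube at (-1.5, -0.5) (footprint 24.5×30) is included at this height; Subtracting the remaining from the first: starting from the r=7.5 cylinder, the 24.5×14 cube at (2.5, -4) partially overlaps it — only the 43.97 mm² overlap (of its 343.00 mm²) is removed, clipping the outline; the 24.5×30 cube at (-1.5, -0.5) partially overlaps it — only the 31.47 mm² overlap (of its 735.00 mm²) is removed, clipping the outline — 1 connected region; the cube at (-2.5, -4) (footprint 9×17.5) is included at this height; Subtracting the remaining from the first: starting from the result so far, the 9×17.5 cube at (-2.5, -4) partially overlaps it — only the 25.19 mm² overlap (of its 157.50 mm²) is removed, clipping the outline — 1 connected region. Overall, the cross-section is a single solid region. The nearest boundary edge runs (-2.50, 7.04)→(-2.50, -4.00); distance from the point to it = 0.30 mm. The point is inside the cross-section, 0.30 mm from the nearest boundary — within the 1.6 mm shell band (2 × 0.8).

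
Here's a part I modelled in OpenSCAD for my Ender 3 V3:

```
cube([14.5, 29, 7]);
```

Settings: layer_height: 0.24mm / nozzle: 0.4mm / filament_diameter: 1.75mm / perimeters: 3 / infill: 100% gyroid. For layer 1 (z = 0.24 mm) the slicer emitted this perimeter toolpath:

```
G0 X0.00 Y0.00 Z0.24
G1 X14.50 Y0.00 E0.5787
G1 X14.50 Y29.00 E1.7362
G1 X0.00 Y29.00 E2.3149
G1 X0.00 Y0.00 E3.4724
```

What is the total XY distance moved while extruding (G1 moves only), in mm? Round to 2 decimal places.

Sum the Euclidean lengths of each G1 segment: total = 87.00 mm.

87.00 mm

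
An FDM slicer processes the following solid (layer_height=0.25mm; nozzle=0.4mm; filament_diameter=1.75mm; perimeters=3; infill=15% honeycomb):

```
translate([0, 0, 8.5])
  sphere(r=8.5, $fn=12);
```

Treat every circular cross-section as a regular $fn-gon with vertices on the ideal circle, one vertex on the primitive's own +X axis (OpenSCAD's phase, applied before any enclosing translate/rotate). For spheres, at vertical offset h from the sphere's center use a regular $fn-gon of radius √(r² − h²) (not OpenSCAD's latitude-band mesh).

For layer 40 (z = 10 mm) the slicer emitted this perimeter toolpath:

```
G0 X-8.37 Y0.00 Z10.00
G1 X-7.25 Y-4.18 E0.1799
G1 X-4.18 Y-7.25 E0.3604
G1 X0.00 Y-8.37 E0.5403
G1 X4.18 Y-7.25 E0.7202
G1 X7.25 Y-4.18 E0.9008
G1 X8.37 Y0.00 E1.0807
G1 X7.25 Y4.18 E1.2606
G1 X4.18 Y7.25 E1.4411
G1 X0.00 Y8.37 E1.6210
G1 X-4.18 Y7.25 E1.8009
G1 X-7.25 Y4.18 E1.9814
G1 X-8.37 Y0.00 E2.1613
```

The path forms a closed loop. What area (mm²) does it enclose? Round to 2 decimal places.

210.13 mm²

Apply the shoelace formula to the sequence of (X, Y) vertices; enclosed area = 210.13 mm².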